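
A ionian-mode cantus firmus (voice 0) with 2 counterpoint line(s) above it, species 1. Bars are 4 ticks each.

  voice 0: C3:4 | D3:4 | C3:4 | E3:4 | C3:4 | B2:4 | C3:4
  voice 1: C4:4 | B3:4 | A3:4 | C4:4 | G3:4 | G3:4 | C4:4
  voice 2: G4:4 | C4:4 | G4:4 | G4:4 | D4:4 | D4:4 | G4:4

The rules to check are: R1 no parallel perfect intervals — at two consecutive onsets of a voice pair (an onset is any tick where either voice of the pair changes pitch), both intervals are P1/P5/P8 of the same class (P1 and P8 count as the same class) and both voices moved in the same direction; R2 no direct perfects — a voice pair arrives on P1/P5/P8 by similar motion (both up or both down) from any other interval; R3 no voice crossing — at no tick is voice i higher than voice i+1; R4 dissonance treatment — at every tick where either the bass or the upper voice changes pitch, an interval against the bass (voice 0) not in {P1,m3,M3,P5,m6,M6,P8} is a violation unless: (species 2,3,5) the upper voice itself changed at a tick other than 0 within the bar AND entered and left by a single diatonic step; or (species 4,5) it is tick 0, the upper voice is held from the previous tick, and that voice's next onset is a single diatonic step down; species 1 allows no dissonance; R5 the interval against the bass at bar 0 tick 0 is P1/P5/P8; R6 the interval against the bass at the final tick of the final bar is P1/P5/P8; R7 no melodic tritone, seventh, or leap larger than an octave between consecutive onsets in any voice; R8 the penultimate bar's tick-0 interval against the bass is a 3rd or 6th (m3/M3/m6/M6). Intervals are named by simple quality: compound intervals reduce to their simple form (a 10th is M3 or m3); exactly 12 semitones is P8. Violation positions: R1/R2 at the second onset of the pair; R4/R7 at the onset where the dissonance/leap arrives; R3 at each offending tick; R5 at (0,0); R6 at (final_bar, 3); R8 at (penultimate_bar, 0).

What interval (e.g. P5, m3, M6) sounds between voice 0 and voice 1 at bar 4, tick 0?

voice 0=C3 voice 1=G3 -> P5

P5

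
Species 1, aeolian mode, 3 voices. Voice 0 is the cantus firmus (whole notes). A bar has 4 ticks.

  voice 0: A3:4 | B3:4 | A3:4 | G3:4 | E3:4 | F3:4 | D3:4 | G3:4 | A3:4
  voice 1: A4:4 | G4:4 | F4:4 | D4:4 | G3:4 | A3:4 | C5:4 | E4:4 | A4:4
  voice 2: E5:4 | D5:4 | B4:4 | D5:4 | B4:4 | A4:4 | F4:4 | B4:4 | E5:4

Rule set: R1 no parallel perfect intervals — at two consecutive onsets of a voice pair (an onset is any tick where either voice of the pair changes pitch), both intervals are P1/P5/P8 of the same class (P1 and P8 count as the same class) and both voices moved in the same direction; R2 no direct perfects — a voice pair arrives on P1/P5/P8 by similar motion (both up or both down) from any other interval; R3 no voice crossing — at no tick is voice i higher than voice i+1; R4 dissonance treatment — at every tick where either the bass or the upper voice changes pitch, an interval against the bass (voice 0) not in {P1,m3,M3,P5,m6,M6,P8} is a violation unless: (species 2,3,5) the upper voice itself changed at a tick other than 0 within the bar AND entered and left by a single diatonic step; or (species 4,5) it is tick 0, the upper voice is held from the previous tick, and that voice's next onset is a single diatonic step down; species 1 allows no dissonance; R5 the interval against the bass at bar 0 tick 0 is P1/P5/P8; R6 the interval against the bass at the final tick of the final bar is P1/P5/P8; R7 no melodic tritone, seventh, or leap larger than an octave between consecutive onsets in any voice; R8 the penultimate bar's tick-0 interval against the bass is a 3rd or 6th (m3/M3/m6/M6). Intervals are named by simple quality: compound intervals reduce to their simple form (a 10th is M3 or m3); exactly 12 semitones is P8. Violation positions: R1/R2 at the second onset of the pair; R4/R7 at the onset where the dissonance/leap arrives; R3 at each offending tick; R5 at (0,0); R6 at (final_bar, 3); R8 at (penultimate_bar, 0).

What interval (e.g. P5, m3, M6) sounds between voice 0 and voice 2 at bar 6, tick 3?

m3

voice 0=D3 voice 2=F4 -> m3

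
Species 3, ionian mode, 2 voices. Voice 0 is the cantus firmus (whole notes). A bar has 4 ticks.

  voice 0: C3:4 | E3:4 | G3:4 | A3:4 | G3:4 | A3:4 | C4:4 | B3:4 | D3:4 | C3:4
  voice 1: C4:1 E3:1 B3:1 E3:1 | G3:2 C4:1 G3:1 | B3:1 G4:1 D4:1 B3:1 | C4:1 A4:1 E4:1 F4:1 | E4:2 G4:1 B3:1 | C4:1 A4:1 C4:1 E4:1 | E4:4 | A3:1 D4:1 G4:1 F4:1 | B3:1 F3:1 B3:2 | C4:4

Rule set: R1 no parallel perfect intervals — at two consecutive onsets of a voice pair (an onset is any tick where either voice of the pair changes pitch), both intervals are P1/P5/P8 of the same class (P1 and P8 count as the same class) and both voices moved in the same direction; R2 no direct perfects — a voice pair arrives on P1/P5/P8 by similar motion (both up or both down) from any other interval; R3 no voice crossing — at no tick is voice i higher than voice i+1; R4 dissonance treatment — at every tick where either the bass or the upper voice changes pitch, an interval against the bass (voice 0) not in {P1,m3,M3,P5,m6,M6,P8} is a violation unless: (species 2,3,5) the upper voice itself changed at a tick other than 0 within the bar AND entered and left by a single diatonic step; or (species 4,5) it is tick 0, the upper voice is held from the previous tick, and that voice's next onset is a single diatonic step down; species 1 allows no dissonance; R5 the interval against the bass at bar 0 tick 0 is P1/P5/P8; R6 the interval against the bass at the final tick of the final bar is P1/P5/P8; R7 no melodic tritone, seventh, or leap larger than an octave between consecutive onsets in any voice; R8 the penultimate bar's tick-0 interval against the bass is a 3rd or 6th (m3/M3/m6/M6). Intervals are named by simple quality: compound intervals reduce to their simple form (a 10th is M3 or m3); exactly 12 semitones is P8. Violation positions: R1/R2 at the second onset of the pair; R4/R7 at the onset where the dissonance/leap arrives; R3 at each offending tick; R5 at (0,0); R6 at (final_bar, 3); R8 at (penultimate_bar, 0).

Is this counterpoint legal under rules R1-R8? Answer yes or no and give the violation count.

bar 0: v0=C3 v1=C4 (P8)
bar 1: v0=E3 v1=G3 (m3)
bar 2: v0=G3 v1=B3 (M3)
bar 3: v0=A3 v1=C4 (m3)
bar 4: v0=G3 v1=E4 (M6)
bar 5: v0=A3 v1=C4 (m3)
bar 6: v0=C4 v1=E4 (M3)
bar 7: v0=B3 v1=A3 (M2)
bar 8: v0=D3 v1=B3 (M6)
bar 9: v0=C3 v1=C4 (P8)
  R4 @ bar0.2: C3/B3 M7 untreated
  R3 @ bar7.0: B3 above A3
  R4 @ bar7.0: B3/A3 M2 untreated
  R4 @ bar7.3: B3/F4 TT untreated
  R7 @ bar8.0: F4->B3 leap 6st
  R7 @ bar8.1: B3->F3 leap 6st
  R7 @ bar8.2: F3->B3 leap 6st

No (7 violations)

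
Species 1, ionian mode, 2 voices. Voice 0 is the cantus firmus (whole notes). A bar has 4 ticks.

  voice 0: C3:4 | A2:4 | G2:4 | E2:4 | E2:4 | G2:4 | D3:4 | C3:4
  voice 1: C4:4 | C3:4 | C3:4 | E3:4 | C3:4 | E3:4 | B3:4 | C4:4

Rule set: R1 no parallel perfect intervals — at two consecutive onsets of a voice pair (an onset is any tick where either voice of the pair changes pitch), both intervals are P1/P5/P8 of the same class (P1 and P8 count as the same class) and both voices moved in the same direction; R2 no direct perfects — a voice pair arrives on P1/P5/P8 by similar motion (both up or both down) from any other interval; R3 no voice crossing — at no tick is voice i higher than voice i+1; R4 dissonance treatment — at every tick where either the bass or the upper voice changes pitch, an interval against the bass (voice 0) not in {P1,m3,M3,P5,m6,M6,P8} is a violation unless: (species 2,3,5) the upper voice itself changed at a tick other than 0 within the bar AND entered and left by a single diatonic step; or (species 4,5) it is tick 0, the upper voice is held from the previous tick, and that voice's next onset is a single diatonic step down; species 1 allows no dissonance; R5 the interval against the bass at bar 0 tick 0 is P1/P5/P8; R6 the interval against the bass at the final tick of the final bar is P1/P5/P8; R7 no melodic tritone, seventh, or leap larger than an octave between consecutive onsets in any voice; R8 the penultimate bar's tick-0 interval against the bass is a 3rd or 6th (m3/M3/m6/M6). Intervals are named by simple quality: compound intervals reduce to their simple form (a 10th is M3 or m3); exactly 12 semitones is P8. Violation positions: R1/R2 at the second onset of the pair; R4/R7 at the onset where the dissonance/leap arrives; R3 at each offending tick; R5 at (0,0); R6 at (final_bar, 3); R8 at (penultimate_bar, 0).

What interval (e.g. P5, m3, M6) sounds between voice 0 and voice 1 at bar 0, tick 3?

P8

voice 0=C3 voice 1=C4 -> P8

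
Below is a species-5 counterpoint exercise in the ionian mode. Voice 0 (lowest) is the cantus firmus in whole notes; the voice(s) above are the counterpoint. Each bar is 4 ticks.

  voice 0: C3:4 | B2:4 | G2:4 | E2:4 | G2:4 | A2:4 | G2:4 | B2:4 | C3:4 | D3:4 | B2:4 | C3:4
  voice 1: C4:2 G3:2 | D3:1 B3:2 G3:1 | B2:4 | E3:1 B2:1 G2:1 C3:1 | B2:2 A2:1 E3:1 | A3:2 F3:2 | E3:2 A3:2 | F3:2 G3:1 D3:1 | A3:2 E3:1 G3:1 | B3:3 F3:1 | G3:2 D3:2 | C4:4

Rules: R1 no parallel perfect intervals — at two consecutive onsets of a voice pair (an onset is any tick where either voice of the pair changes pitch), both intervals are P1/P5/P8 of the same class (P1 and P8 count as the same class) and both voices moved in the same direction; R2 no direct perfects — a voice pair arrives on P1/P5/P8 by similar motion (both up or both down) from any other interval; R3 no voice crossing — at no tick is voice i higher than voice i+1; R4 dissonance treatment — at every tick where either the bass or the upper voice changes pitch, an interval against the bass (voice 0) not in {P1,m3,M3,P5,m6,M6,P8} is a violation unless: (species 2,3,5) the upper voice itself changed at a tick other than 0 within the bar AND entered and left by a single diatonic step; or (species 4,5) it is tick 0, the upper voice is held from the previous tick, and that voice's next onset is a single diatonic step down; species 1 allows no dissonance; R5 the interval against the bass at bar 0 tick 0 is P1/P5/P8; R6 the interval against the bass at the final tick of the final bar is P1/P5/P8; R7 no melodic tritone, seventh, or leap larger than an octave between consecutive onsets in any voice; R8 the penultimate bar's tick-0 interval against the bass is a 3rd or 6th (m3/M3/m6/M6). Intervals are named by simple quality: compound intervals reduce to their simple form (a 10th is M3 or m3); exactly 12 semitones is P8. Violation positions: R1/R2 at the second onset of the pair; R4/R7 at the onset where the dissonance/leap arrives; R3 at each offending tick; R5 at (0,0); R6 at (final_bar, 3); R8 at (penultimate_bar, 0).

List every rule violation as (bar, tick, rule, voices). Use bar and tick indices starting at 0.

(4, 2, R4, (0, 1))
(5, 0, R2, (0, 1))
(6, 2, R4, (0, 1))
(7, 0, R4, (0, 1))
(9, 3, R7, (1,))
(11, 0, R2, (0, 1))
(11, 0, R7, (1,))

bar 0: v0=C3 v1=C4 downbeat P8
bar 1: v0=B2 v1=D3 downbeat m3
bar 2: v0=G2 v1=B2 downbeat M3
bar 3: v0=E2 v1=E3 downbeat P8
bar 4: v0=G2 v1=B2 downbeat M3
bar 5: v0=A2 v1=A3 downbeat P8
bar 6: v0=G2 v1=E3 downbeat M6
bar 7: v0=B2 v1=F3 downbeat TT
bar 8: v0=C3 v1=A3 downbeat M6
bar 9: v0=D3 v1=B3 downbeat M6
bar 10: v0=B2 v1=G3 downbeat m6
bar 11: v0=C3 v1=C4 downbeat P8
  -> R4 @ bar 4 tick 2 v(0, 1): G2/A2 M2 untreated
  -> R2 @ bar 5 tick 0 v(0, 1): G2/E3 M6 -> A2/A3 P8 similar
  -> R4 @ bar 6 tick 2 v(0, 1): G2/A3 M2 untreated
  -> R4 @ bar 7 tick 0 v(0, 1): B2/F3 TT untreated
  -> R7 @ bar 9 tick 3 v(1,): B3->F3 leap 6st
  -> R2 @ bar 11 tick 0 v(0, 1): B2/D3 m3 -> C3/C4 P8 similar
  -> R7 @ bar 11 tick 0 v(1,): D3->C4 leap 10st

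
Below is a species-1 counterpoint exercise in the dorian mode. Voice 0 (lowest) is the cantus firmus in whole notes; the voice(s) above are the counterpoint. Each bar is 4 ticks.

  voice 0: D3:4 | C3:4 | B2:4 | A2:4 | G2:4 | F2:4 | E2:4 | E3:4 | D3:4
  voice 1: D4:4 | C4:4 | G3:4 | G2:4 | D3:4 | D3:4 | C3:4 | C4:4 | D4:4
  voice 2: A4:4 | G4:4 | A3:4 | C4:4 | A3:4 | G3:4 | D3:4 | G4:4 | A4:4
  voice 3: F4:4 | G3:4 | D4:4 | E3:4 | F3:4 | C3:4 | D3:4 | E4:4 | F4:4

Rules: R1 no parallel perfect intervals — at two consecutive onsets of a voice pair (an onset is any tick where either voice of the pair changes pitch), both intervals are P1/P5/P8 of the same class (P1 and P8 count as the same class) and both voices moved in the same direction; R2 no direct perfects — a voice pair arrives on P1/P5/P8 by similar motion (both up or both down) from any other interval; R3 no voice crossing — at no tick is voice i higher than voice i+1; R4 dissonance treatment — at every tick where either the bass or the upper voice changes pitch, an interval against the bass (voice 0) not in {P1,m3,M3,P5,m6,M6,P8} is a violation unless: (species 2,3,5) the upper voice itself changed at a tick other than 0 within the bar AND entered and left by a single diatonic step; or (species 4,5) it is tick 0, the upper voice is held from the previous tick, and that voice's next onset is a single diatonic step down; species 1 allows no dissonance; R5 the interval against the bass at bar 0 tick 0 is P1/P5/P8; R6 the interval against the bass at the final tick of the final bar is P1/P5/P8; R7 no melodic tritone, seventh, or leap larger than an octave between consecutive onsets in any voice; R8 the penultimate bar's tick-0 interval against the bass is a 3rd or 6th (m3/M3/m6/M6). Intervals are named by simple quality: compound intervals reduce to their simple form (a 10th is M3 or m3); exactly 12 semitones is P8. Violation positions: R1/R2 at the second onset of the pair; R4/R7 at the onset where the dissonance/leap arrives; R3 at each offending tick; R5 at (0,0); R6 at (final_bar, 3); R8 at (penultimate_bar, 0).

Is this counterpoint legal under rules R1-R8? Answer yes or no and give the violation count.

bar 0: v0=D3 v1=D4 v2=A4 v3=F4 (m3)
bar 1: v0=C3 v1=C4 v2=G4 v3=G3 (P5)
bar 2: v0=B2 v1=G3 v2=A3 v3=D4 (m3)
bar 3: v0=A2 v1=G2 v2=C4 v3=E3 (P5)
bar 4: v0=G2 v1=D3 v2=A3 v3=F3 (m7)
bar 5: v0=F2 v1=D3 v2=G3 v3=C3 (P5)
bar 6: v0=E2 v1=C3 v2=D3 v3=D3 (m7)
bar 7: v0=E3 v1=C4 v2=G4 v3=E4 (P8)
bar 8: v0=D3 v1=D4 v2=A4 v3=F4 (m3)
  R3 @ bar0.0: A4 above F4
  R5 @ bar0.0: opens on m3
  R3 @ bar0.1: A4 above F4
  R3 @ bar0.2: A4 above F4
  R3 @ bar0.3: A4 above F4
  R1 @ bar1.0: D3/D4 P8 -> C3/C4 P8 similar
  R1 @ bar1.0: D3/A4 P5 -> C3/G4 P5 similar
  R1 @ bar1.0: D4/A4 P5 -> C4/G4 P5 similar
  R2 @ bar1.0: D3/F4 m3 -> C3/G3 P5 similar
  R2 @ bar1.0: A4/F4 M3 -> G4/G3 P8 similar
  R3 @ bar1.0: G4 above G3
  R7 @ bar1.0: F4->G3 leap 10st
  R3 @ bar1.1: G4 above G3
  R3 @ bar1.2: G4 above G3
  R3 @ bar1.3: G4 above G3
  R4 @ bar2.0: B2/A3 m7 untreated
  R7 @ bar2.0: G4->A3 leap 10st
  R2 @ bar3.0: B2/D4 m3 -> A2/E3 P5 similar
  R3 @ bar3.0: A2 above G2
  R3 @ bar3.0: C4 above E3
  R4 @ bar3.0: A2/G2 M2 untreated
  R7 @ bar3.0: D4->E3 leap 10st
  R3 @ bar3.1: A2 above G2
  R3 @ bar3.1: C4 above E3
  R3 @ bar3.2: A2 above G2
  R3 @ bar3.2: C4 above E3
  R3 @ bar3.3: A2 above G2
  R3 @ bar3.3: C4 above E3
  R3 @ bar4.0: A3 above F3
  R4 @ bar4.0: G2/A3 M2 untreated
  R4 @ bar4.0: G2/F3 m7 untreated
  R3 @ bar4.1: A3 above F3
  R3 @ bar4.2: A3 above F3
  R3 @ bar4.3: A3 above F3
  R2 @ bar5.0: G2/F3 m7 -> F2/C3 P5 similar
  R2 @ bar5.0: A3/F3 M3 -> G3/C3 P5 similar
  R3 @ bar5.0: G3 above C3
  R4 @ bar5.0: F2/G3 M2 untreated
  R3 @ bar5.1: G3 above C3
  R3 @ bar5.2: G3 above C3
  R3 @ bar5.3: G3 above C3
  R4 @ bar6.0: E2/D3 m7 untreated
  R4 @ bar6.0: E2/D3 m7 untreated
  R2 @ bar7.0: E2/D3 m7 -> E3/E4 P8 similar
  R2 @ bar7.0: C3/D3 M2 -> C4/G4 P5 similar
  R3 @ bar7.0: G4 above E4
  R7 @ bar7.0: D3->G4 leap 17st
  R7 @ bar7.0: D3->E4 leap 14st
  R8 @ bar7.0: penult P8 not 3rd/6th
  R3 @ bar7.1: G4 above E4
  R3 @ bar7.2: G4 above E4
  R3 @ bar7.3: G4 above E4
  R1 @ bar8.0: C4/G4 P5 -> D4/A4 P5 similar
  R3 @ bar8.0: A4 above F4
  R3 @ bar8.1: A4 above F4
  R3 @ bar8.2: A4 above F4
  R3 @ bar8.3: A4 above F4
  R6 @ bar8.3: closes on m3

No (58 violations)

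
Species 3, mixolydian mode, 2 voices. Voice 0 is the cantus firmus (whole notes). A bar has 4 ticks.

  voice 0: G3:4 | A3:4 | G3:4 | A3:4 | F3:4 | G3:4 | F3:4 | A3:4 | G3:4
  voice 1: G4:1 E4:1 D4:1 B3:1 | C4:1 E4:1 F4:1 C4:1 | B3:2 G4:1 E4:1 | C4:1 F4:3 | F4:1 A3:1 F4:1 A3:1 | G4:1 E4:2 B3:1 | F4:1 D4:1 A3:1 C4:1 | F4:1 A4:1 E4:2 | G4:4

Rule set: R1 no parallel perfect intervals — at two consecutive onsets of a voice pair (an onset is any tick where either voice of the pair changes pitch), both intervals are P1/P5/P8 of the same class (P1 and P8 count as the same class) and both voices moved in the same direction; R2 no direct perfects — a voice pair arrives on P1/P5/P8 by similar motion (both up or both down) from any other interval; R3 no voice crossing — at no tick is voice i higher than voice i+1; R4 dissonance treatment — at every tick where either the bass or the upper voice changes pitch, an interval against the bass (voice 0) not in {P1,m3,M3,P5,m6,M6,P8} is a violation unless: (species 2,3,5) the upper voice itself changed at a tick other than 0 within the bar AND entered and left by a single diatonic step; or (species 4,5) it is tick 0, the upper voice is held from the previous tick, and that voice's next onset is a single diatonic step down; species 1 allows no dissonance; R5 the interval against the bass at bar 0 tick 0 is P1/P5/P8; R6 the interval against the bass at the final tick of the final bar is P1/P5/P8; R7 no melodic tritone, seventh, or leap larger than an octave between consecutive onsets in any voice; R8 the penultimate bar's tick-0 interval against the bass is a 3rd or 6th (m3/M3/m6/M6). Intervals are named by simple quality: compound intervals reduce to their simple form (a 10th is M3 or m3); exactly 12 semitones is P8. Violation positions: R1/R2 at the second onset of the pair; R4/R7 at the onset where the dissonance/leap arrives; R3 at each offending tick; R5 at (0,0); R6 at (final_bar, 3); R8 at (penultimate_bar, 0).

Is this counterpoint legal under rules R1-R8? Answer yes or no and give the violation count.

bar 0: v0=G3 v1=G4 (P8)
bar 1: v0=A3 v1=C4 (m3)
bar 2: v0=G3 v1=B3 (M3)
bar 3: v0=A3 v1=C4 (m3)
bar 4: v0=F3 v1=F4 (P8)
bar 5: v0=G3 v1=G4 (P8)
bar 6: v0=F3 v1=F4 (P8)
bar 7: v0=A3 v1=F4 (m6)
bar 8: v0=G3 v1=G4 (P8)
  R2 @ bar5.0: F3/A3 M3 -> G3/G4 P8 similar
  R7 @ bar5.0: A3->G4 leap 10st
  R7 @ bar6.0: B3->F4 leap 6st

No (3 violations)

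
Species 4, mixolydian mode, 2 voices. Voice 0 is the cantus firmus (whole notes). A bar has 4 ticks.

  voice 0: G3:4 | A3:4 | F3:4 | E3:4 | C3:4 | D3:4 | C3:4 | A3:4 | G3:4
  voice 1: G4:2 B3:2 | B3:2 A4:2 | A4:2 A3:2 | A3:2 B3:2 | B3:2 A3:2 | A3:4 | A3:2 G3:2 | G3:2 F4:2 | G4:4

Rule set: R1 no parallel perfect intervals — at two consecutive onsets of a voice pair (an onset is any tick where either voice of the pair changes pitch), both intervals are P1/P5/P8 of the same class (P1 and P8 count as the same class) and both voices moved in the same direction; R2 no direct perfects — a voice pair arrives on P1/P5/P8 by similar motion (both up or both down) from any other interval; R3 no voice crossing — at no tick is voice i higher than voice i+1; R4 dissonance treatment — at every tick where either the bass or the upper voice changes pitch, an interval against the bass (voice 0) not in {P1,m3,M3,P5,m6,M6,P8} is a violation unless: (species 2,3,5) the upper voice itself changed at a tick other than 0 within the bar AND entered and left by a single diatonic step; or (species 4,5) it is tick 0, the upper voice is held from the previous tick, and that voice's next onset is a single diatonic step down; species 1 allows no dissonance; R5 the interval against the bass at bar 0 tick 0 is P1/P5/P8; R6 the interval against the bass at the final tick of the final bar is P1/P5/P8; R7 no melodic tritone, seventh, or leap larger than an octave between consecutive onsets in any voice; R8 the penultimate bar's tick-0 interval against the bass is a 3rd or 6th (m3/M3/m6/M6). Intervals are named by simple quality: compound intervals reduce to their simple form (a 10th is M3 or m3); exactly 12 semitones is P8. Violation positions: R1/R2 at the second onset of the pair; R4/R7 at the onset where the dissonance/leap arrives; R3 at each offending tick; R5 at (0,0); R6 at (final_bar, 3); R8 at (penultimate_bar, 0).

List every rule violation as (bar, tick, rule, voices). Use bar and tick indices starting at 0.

bar 0: v0=G3 v1=G4 downbeat P8
bar 1: v0=A3 v1=B3 downbeat M2
bar 2: v0=F3 v1=A4 downbeat M3
bar 3: v0=E3 v1=A3 downbeat P4
bar 4: v0=C3 v1=B3 downbeat M7
bar 5: v0=D3 v1=A3 downbeat P5
bar 6: v0=C3 v1=A3 downbeat M6
bar 7: v0=A3 v1=G3 downbeat M2
bar 8: v0=G3 v1=G4 downbeat P8
  -> R4 @ bar 1 tick 0 v(0, 1): A3/B3 M2 untreated
  -> R7 @ bar 1 tick 2 v(1,): B3->A4 leap 10st
  -> R4 @ bar 3 tick 0 v(0, 1): E3/A3 P4 untreated
  -> R3 @ bar 7 tick 0 v(0, 1): A3 above G3
  -> R4 @ bar 7 tick 0 v(0, 1): A3/G3 M2 untreated
  -> R8 @ bar 7 tick 0 v(0, 1): penult M2 not 3rd/6th
  -> R3 @ bar 7 tick 1 v(0, 1): A3 above G3
  -> R7 @ bar 7 tick 2 v(1,): G3->F4 leap 10st

(1, 0, R4, (0, 1))
(1, 2, R7, (1,))
(3, 0, R4, (0, 1))
(7, 0, R3, (0, 1))
(7, 0, R4, (0, 1))
(7, 0, R8, (0, 1))
(7, 1, R3, (0, 1))
(7, 2, R7, (1,))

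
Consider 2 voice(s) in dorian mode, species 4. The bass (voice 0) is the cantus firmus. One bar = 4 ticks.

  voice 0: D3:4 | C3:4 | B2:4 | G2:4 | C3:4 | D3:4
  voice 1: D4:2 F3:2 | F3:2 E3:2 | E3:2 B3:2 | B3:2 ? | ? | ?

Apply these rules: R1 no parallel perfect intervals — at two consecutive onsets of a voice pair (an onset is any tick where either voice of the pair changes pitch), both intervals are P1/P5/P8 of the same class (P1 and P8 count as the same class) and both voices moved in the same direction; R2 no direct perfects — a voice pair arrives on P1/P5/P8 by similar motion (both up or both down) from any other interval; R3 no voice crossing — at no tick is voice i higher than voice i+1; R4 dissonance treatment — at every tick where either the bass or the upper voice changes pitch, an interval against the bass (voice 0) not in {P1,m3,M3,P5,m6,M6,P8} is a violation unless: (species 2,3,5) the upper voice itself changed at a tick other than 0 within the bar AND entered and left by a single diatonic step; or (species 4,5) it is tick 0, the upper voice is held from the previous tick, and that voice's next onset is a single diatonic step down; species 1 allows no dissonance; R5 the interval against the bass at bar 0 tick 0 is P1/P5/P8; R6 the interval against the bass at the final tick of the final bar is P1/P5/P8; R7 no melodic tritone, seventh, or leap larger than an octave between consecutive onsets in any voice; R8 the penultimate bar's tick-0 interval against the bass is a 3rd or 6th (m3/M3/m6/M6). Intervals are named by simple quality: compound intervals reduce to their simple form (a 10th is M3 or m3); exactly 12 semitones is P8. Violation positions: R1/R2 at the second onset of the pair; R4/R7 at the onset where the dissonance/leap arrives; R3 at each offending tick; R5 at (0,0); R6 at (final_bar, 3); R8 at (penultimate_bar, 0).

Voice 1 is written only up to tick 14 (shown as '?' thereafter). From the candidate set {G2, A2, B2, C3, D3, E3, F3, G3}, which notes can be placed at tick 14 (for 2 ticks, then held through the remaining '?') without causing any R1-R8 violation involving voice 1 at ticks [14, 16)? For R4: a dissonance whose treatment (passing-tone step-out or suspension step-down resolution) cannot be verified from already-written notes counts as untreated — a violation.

G2: violates R7
A2: violates R4,R7
B2: legal
C3: violates R4,R7
D3: legal
E3: legal
F3: violates R4,R7
G3: legal

{B2, D3, E3, G3}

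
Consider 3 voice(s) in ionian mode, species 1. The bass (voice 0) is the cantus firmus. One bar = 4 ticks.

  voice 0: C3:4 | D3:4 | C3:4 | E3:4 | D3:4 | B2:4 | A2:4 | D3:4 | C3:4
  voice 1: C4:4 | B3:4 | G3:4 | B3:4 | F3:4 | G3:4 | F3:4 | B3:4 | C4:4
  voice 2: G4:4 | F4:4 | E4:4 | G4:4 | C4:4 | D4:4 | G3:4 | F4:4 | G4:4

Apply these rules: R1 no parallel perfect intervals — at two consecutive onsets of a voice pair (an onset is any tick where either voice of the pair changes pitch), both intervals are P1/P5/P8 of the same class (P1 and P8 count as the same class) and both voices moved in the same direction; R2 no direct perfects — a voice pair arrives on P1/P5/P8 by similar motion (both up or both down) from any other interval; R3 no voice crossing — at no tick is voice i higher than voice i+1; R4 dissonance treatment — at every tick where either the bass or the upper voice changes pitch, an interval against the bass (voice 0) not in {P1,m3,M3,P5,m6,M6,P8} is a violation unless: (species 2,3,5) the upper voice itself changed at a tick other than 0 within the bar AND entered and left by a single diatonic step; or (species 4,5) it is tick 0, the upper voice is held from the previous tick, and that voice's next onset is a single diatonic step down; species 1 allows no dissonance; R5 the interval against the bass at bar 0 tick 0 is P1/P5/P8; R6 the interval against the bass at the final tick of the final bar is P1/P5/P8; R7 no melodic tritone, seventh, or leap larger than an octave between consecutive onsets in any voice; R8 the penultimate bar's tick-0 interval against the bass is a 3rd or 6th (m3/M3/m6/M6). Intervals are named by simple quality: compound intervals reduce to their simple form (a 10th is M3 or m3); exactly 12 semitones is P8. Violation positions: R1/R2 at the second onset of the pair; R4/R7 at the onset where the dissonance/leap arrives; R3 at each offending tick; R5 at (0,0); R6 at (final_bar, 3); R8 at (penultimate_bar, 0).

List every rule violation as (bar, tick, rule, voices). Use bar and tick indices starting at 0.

(2, 0, R2, (0, 1))
(3, 0, R1, (0, 1))
(4, 0, R2, (1, 2))
(4, 0, R4, (0, 2))
(4, 0, R7, (1,))
(5, 0, R1, (1, 2))
(6, 0, R4, (0, 2))
(7, 0, R7, (1,))
(7, 0, R7, (2,))
(8, 0, R2, (1, 2))

bar 0: v0=C3 v1=C4 v2=G4 downbeat P5
bar 1: v0=D3 v1=B3 v2=F4 downbeat m3
bar 2: v0=C3 v1=G3 v2=E4 downbeat M3
bar 3: v0=E3 v1=B3 v2=G4 downbeat m3
bar 4: v0=D3 v1=F3 v2=C4 downbeat m7
bar 5: v0=B2 v1=G3 v2=D4 downbeat m3
bar 6: v0=A2 v1=F3 v2=G3 downbeat m7
bar 7: v0=D3 v1=B3 v2=F4 downbeat m3
bar 8: v0=C3 v1=C4 v2=G4 downbeat P5
  -> R2 @ bar 2 tick 0 v(0, 1): D3/B3 M6 -> C3/G3 P5 similar
  -> R1 @ bar 3 tick 0 v(0, 1): C3/G3 P5 -> E3/B3 P5 similar
  -> R2 @ bar 4 tick 0 v(1, 2): B3/G4 m6 -> F3/C4 P5 similar
  -> R4 @ bar 4 tick 0 v(0, 2): D3/C4 m7 untreated
  -> R7 @ bar 4 tick 0 v(1,): B3->F3 leap 6st
  -> R1 @ bar 5 tick 0 v(1, 2): F3/C4 P5 -> G3/D4 P5 similar
  -> R4 @ bar 6 tick 0 v(0, 2): A2/G3 m7 untreated
  -> R7 @ bar 7 tick 0 v(1,): F3->B3 leap 6st
  -> R7 @ bar 7 tick 0 v(2,): G3->F4 leap 10st
  -> R2 @ bar 8 tick 0 v(1, 2): B3/F4 TT -> C4/G4 P5 similar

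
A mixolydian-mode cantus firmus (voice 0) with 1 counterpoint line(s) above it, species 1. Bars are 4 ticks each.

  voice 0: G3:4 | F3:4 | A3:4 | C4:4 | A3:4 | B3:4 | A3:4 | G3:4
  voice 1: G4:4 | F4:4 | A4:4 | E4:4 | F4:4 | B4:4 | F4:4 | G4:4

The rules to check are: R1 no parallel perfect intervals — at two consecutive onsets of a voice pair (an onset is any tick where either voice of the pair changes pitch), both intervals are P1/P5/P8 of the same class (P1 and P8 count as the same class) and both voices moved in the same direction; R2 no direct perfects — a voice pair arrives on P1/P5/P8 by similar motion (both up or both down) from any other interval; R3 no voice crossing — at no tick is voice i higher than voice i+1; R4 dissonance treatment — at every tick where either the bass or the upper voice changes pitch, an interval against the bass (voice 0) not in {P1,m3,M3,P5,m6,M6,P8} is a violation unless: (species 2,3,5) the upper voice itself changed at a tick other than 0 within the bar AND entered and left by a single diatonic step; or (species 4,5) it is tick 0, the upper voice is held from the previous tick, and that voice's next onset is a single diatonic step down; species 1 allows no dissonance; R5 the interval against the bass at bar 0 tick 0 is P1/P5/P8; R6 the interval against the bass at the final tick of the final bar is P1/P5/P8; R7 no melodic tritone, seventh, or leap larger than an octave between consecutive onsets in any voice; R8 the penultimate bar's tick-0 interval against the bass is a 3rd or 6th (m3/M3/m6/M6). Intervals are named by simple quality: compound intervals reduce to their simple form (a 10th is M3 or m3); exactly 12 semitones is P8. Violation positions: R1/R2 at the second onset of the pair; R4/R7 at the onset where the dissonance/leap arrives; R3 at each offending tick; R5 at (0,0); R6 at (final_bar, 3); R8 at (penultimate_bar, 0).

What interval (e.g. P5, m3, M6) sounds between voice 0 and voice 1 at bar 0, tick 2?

P8

voice 0=G3 voice 1=G4 -> P8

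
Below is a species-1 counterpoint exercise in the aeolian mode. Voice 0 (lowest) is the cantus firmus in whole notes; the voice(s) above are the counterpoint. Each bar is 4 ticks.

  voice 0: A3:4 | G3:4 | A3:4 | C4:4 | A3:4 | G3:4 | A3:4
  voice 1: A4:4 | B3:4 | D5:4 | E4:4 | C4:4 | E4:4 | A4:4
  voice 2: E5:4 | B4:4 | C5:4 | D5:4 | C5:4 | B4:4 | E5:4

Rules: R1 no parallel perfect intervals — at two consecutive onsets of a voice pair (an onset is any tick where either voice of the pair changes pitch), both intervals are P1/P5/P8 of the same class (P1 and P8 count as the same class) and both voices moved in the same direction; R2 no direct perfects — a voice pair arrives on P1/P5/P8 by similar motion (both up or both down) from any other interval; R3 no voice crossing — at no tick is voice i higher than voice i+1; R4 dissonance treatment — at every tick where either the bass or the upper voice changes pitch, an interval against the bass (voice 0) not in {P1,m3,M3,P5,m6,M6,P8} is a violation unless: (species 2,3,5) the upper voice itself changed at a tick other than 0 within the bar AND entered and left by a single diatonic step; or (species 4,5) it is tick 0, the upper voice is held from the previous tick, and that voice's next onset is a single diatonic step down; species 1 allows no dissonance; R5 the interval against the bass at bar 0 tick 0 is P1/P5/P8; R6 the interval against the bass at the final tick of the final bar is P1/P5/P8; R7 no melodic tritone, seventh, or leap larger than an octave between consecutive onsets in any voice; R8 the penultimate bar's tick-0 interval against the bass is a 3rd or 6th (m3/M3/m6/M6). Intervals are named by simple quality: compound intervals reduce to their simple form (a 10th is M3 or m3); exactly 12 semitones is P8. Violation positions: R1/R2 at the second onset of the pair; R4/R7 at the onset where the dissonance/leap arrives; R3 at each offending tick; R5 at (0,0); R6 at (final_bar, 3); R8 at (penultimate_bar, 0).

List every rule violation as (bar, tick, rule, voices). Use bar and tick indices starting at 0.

(1, 0, R2, (1, 2))
(1, 0, R7, (1,))
(2, 0, R3, (1, 2))
(2, 0, R4, (0, 1))
(2, 0, R7, (1,))
(2, 1, R3, (1, 2))
(2, 2, R3, (1, 2))
(2, 3, R3, (1, 2))
(3, 0, R4, (0, 2))
(3, 0, R7, (1,))
(4, 0, R2, (1, 2))
(6, 0, R1, (1, 2))
(6, 0, R2, (0, 1))
(6, 0, R2, (0, 2))

bar 0: v0=A3 v1=A4 v2=E5 downbeat P5
bar 1: v0=G3 v1=B3 v2=B4 downbeat M3
bar 2: v0=A3 v1=D5 v2=C5 downbeat m3
bar 3: v0=C4 v1=E4 v2=D5 downbeat M2
bar 4: v0=A3 v1=C4 v2=C5 downbeat m3
bar 5: v0=G3 v1=E4 v2=B4 downbeat M3
bar 6: v0=A3 v1=A4 v2=E5 downbeat P5
  -> R2 @ bar 1 tick 0 v(1, 2): A4/E5 P5 -> B3/B4 P8 similar
  -> R7 @ bar 1 tick 0 v(1,): A4->B3 leap 10st
  -> R3 @ bar 2 tick 0 v(1, 2): D5 above C5
  -> R4 @ bar 2 tick 0 v(0, 1): A3/D5 P4 untreated
  -> R7 @ bar 2 tick 0 v(1,): B3->D5 leap 15st
  -> R3 @ bar 2 tick 1 v(1, 2): D5 above C5
  -> R3 @ bar 2 tick 2 v(1, 2): D5 above C5
  -> R3 @ bar 2 tick 3 v(1, 2): D5 above C5
  -> R4 @ bar 3 tick 0 v(0, 2): C4/D5 M2 untreated
  -> R7 @ bar 3 tick 0 v(1,): D5->E4 leap 10st
  -> R2 @ bar 4 tick 0 v(1, 2): E4/D5 m7 -> C4/C5 P8 similar
  -> R1 @ bar 6 tick 0 v(1, 2): E4/B4 P5 -> A4/E5 P5 similar
  -> R2 @ bar 6 tick 0 v(0, 1): G3/E4 M6 -> A3/A4 P8 similar
  -> R2 @ bar 6 tick 0 v(0, 2): G3/B4 M3 -> A3/E5 P5 similar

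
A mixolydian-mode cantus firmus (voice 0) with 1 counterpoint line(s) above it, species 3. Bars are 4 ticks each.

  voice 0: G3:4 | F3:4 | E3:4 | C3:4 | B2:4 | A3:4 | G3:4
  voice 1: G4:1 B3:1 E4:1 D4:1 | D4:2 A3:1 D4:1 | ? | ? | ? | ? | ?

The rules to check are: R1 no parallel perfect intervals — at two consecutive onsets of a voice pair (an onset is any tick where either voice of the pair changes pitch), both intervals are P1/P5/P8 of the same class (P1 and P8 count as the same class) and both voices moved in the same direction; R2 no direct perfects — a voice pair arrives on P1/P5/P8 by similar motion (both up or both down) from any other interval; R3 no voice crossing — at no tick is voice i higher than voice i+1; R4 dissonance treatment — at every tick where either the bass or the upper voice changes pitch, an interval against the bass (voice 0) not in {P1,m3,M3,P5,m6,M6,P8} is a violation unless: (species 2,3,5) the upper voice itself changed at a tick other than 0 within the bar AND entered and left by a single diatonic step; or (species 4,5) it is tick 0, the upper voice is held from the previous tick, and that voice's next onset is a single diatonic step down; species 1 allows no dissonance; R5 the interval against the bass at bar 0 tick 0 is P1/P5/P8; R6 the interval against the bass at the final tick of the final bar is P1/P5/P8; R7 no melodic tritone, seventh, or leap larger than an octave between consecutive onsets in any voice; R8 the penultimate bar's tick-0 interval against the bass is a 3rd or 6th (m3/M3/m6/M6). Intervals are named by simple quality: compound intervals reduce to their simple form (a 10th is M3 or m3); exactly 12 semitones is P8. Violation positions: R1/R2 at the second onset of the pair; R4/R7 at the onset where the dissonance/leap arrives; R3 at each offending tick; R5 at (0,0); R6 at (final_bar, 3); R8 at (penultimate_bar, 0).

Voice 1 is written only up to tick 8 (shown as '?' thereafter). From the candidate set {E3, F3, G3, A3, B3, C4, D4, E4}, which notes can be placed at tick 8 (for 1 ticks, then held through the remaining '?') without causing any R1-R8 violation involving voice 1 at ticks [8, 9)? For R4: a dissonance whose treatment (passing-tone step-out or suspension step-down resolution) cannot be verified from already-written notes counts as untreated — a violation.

{C4, E4, G3}

E3: violates R2,R7
F3: violates R4
G3: legal
A3: violates R4
B3: violates R2
C4: legal
D4: violates R4
E4: legal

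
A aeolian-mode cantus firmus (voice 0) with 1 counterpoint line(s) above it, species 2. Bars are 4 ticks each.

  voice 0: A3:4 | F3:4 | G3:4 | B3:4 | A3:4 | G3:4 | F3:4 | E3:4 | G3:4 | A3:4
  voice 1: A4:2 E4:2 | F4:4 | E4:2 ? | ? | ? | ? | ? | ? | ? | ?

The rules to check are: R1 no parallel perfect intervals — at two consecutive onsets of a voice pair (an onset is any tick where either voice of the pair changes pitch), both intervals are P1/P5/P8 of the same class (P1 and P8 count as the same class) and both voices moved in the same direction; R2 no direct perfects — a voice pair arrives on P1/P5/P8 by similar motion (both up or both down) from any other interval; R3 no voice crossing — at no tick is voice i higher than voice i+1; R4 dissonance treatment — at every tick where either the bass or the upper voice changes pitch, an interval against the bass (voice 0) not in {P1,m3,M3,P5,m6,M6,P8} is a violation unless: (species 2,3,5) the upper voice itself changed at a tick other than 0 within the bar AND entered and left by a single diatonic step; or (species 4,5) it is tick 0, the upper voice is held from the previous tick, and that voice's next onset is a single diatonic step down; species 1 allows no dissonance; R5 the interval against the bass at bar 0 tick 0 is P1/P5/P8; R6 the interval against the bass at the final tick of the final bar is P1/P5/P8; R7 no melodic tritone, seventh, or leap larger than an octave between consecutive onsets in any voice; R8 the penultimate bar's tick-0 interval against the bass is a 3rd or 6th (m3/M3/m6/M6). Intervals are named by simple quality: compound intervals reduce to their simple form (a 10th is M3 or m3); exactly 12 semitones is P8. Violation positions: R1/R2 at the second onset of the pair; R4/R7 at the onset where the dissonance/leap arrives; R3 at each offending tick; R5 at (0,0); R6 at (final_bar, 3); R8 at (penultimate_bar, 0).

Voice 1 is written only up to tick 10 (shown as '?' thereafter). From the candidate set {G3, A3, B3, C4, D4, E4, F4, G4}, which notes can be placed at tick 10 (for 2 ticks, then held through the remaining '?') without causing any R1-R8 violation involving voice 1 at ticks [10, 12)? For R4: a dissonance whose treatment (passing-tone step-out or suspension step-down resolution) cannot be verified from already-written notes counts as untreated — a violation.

{B3, D4, E4, G3, G4}

G3: legal
A3: violates R4
B3: legal
C4: violates R4
D4: legal
E4: legal
F4: violates R4
G4: legal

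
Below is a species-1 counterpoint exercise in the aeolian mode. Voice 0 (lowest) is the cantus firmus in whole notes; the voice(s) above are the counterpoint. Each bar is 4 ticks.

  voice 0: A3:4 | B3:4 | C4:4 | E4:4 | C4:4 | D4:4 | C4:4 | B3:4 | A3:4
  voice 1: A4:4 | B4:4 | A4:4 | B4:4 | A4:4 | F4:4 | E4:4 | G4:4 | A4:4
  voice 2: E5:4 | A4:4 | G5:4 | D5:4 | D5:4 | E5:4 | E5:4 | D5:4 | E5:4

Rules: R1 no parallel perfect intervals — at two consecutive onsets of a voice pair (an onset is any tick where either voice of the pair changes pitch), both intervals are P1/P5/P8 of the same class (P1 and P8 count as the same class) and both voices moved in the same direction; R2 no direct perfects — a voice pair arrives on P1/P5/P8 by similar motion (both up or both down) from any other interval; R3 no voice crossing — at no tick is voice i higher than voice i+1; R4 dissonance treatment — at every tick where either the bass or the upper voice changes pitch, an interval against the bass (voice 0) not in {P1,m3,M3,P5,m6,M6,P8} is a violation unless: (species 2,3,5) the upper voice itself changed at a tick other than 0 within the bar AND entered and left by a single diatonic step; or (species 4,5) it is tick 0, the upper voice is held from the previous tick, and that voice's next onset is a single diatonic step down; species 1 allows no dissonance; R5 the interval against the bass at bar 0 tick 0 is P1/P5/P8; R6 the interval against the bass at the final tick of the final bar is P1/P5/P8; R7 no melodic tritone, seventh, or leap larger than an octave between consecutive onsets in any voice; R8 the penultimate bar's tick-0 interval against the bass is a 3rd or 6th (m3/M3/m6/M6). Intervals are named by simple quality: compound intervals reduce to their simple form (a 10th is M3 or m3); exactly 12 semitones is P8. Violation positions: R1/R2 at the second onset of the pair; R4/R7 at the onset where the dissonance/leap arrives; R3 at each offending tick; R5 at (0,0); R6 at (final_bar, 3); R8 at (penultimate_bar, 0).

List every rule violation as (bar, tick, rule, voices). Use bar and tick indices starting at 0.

(1, 0, R1, (0, 1))
(1, 0, R3, (1, 2))
(1, 0, R4, (0, 2))
(1, 1, R3, (1, 2))
(1, 2, R3, (1, 2))
(1, 3, R3, (1, 2))
(2, 0, R2, (0, 2))
(2, 0, R7, (2,))
(3, 0, R2, (0, 1))
(3, 0, R4, (0, 2))
(4, 0, R4, (0, 2))
(5, 0, R4, (0, 2))
(8, 0, R1, (1, 2))

bar 0: v0=A3 v1=A4 v2=E5 downbeat P5
bar 1: v0=B3 v1=B4 v2=A4 downbeat m7
bar 2: v0=C4 v1=A4 v2=G5 downbeat P5
bar 3: v0=E4 v1=B4 v2=D5 downbeat m7
bar 4: v0=C4 v1=A4 v2=D5 downbeat M2
bar 5: v0=D4 v1=F4 v2=E5 downbeat M2
bar 6: v0=C4 v1=E4 v2=E5 downbeat M3
bar 7: v0=B3 v1=G4 v2=D5 downbeat m3
bar 8: v0=A3 v1=A4 v2=E5 downbeat P5
  -> R1 @ bar 1 tick 0 v(0, 1): A3/A4 P8 -> B3/B4 P8 similar
  -> R3 @ bar 1 tick 0 v(1, 2): B4 above A4
  -> R4 @ bar 1 tick 0 v(0, 2): B3/A4 m7 untreated
  -> R3 @ bar 1 tick 1 v(1, 2): B4 above A4
  -> R3 @ bar 1 tick 2 v(1, 2): B4 above A4
  -> R3 @ bar 1 tick 3 v(1, 2): B4 above A4
  -> R2 @ bar 2 tick 0 v(0, 2): B3/A4 m7 -> C4/G5 P5 similar
  -> R7 @ bar 2 tick 0 v(2,): A4->G5 leap 10st
  -> R2 @ bar 3 tick 0 v(0, 1): C4/A4 M6 -> E4/B4 P5 similar
  -> R4 @ bar 3 tick 0 v(0, 2): E4/D5 m7 untreated
  -> R4 @ bar 4 tick 0 v(0, 2): C4/D5 M2 untreated
  -> R4 @ bar 5 tick 0 v(0, 2): D4/E5 M2 untreated
  -> R1 @ bar 8 tick 0 v(1, 2): G4/D5 P5 -> A4/E5 P5 similar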